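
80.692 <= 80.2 False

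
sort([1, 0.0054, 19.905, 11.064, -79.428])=[-79.428, 0.0054, 1, 11.064, 19.905]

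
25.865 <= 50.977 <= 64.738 True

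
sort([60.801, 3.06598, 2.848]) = [2.848, 3.06598, 60.801]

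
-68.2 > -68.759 True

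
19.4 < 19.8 True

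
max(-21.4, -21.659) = -21.4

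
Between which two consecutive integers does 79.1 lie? 79 and 80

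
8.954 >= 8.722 True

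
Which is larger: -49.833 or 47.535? 47.535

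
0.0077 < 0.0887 True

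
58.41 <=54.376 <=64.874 False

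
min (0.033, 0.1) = 0.033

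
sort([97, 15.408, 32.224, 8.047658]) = [8.047658, 15.408, 32.224, 97]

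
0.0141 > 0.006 True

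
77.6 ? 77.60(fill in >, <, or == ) ==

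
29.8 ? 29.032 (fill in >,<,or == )>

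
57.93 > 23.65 True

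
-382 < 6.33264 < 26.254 True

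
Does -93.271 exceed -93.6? Yes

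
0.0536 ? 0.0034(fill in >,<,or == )>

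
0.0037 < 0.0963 True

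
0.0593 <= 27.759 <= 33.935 True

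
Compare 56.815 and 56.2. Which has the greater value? 56.815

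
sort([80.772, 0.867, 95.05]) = [0.867, 80.772, 95.05]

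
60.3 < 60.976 True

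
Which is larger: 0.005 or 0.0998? 0.0998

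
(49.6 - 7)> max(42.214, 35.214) True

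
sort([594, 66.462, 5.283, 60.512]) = [5.283, 60.512, 66.462, 594]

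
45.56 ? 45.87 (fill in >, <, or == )<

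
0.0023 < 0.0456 True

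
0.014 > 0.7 False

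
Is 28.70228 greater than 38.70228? No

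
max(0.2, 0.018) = 0.2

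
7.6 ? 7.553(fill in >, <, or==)>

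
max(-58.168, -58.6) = -58.168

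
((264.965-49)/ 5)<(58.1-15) False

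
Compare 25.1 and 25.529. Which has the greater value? 25.529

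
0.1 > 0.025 True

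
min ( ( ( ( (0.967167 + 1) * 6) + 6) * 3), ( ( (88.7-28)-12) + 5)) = 53.409006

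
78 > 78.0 False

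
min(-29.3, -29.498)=-29.498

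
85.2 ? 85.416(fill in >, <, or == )<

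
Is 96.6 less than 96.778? Yes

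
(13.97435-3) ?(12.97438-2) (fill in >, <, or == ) <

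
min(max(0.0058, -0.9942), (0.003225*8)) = 0.0058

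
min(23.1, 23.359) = 23.1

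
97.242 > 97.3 False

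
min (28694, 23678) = 23678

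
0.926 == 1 False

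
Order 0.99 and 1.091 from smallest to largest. 0.99, 1.091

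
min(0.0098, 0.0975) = 0.0098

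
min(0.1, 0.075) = 0.075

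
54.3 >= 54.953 False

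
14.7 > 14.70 False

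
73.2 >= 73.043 True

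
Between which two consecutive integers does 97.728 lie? 97 and 98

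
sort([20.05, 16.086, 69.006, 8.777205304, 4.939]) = [4.939, 8.777205304, 16.086, 20.05, 69.006]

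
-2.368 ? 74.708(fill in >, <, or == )<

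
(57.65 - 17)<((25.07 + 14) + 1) False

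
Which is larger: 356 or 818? 818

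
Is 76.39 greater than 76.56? No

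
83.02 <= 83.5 True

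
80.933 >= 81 False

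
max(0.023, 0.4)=0.4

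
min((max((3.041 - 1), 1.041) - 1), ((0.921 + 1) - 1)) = 0.921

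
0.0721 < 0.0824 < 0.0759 False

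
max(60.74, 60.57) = 60.74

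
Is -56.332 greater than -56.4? Yes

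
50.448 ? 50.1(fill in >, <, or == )>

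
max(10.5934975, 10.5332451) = 10.5934975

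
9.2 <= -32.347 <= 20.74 False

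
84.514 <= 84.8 True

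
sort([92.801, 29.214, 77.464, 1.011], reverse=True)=[92.801, 77.464, 29.214, 1.011]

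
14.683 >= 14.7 False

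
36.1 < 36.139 True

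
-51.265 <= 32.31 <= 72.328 True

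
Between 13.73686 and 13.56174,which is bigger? 13.73686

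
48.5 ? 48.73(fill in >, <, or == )<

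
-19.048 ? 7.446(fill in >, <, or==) <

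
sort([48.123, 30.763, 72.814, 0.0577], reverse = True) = [72.814, 48.123, 30.763, 0.0577]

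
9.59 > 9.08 True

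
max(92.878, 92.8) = 92.878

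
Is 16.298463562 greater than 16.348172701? No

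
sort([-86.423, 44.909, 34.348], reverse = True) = [44.909, 34.348, -86.423]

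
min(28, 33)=28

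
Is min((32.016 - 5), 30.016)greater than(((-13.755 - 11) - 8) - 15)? Yes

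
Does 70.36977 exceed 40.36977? Yes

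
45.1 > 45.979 False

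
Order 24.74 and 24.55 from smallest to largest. 24.55, 24.74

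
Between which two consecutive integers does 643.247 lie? 643 and 644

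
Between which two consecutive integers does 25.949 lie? 25 and 26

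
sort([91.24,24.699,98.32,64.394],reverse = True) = [98.32,91.24,64.394,24.699]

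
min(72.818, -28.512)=-28.512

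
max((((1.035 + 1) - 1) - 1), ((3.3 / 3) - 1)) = 0.1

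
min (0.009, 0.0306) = 0.009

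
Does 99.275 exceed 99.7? No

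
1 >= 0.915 True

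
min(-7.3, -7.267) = -7.3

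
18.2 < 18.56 True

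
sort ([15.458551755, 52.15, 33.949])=[15.458551755, 33.949, 52.15]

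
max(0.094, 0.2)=0.2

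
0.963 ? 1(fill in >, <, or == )<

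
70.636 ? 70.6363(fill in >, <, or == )<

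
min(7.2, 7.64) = 7.2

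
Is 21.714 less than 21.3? No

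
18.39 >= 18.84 False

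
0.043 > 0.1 False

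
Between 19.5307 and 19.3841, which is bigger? 19.5307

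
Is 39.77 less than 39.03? No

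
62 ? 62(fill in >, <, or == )==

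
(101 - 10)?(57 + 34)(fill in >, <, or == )==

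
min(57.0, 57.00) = 57.0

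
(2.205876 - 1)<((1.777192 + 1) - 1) True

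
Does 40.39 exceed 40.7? No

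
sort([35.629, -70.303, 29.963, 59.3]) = [-70.303, 29.963, 35.629, 59.3]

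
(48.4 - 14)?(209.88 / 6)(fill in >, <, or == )<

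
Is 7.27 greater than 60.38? No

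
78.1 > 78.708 False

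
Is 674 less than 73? No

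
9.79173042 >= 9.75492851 True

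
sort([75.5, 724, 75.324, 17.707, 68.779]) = [17.707, 68.779, 75.324, 75.5, 724]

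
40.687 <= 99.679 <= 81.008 False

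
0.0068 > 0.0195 False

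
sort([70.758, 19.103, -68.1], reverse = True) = [70.758, 19.103, -68.1]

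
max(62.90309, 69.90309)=69.90309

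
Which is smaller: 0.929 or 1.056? 0.929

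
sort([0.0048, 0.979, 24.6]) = [0.0048, 0.979, 24.6]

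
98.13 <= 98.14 True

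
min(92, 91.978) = 91.978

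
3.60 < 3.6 False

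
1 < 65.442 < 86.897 True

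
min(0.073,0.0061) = 0.0061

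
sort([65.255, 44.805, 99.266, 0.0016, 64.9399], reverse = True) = [99.266, 65.255, 64.9399, 44.805, 0.0016]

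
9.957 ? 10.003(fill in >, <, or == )<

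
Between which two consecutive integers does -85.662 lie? -86 and -85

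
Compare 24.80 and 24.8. They are equal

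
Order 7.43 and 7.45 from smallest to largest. 7.43,7.45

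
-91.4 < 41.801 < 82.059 True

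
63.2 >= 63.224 False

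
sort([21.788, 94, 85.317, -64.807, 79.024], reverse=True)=[94, 85.317, 79.024, 21.788, -64.807]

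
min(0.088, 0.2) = 0.088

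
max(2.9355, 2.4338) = 2.9355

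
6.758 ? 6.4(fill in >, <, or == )>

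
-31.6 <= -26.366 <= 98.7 True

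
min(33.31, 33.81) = 33.31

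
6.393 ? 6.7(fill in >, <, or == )<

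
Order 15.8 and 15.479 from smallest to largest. 15.479, 15.8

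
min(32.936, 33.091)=32.936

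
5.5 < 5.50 False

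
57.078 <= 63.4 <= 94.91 True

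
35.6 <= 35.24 False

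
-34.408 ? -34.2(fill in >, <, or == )<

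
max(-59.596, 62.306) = 62.306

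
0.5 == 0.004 False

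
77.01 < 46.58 False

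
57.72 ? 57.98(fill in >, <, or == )<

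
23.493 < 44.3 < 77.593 True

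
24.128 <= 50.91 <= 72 True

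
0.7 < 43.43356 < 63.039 True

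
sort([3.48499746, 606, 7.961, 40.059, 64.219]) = [3.48499746, 7.961, 40.059, 64.219, 606]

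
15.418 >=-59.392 True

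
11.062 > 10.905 True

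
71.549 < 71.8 True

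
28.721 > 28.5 True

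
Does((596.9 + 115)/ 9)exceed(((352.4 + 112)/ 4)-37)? No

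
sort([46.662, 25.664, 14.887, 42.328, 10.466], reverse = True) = [46.662, 42.328, 25.664, 14.887, 10.466]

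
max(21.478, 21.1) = 21.478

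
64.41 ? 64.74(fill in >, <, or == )<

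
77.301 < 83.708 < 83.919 True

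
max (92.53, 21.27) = 92.53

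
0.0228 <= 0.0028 False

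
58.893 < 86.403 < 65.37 False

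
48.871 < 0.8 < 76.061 False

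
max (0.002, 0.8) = 0.8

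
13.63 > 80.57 False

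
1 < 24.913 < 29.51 True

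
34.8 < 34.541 False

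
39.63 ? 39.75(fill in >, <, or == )<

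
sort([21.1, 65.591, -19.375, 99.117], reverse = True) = [99.117, 65.591, 21.1, -19.375]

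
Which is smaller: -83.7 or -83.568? -83.7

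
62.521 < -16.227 False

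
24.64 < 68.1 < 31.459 False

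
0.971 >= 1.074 False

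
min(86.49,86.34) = 86.34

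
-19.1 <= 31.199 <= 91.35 True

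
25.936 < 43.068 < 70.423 True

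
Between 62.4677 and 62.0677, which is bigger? 62.4677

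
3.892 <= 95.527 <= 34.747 False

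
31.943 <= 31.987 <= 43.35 True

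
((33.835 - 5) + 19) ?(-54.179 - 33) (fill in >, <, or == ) >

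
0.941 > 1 False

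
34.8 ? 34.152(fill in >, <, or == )>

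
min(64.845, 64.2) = 64.2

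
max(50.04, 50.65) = 50.65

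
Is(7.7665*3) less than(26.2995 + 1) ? Yes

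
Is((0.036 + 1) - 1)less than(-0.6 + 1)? Yes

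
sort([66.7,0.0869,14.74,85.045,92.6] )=[0.0869,14.74,66.7,85.045,92.6]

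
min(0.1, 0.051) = 0.051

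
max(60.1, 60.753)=60.753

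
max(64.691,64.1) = 64.691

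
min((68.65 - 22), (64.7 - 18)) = 46.65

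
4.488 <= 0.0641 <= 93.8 False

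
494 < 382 False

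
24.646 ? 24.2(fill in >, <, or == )>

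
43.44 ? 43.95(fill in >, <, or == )<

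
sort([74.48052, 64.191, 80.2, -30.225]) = [-30.225, 64.191, 74.48052, 80.2]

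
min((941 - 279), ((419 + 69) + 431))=662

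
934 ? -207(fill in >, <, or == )>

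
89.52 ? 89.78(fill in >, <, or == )<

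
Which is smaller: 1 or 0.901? 0.901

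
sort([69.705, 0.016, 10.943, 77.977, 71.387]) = [0.016, 10.943, 69.705, 71.387, 77.977]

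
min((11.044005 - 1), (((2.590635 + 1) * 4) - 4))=10.044005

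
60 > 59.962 True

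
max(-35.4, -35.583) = -35.4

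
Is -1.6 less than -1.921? No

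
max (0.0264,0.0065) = 0.0264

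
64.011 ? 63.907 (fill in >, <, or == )>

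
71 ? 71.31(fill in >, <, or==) <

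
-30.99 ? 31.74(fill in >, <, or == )<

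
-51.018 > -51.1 True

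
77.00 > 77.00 False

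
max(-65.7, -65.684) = -65.684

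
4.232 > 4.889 False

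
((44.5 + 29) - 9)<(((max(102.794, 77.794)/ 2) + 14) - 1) False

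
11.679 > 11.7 False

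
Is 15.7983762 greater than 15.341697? Yes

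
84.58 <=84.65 True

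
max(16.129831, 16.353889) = 16.353889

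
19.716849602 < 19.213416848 False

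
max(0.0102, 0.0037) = 0.0102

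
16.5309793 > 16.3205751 True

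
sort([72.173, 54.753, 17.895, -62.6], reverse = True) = [72.173, 54.753, 17.895, -62.6]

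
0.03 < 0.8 True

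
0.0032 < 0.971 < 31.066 True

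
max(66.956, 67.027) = 67.027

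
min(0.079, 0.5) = 0.079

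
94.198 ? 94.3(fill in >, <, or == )<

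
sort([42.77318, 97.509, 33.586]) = [33.586, 42.77318, 97.509]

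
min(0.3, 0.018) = 0.018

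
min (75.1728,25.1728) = 25.1728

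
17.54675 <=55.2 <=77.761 True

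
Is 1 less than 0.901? No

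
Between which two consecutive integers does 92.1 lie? 92 and 93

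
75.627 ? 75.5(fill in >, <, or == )>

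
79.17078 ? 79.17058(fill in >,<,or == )>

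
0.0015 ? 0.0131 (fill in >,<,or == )<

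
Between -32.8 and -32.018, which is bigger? -32.018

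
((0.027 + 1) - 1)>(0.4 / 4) False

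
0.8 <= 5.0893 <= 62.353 True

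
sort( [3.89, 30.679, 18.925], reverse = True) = [30.679, 18.925, 3.89]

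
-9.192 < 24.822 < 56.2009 True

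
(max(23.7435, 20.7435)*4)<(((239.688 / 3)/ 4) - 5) False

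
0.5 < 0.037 False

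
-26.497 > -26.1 False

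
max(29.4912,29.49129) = 29.49129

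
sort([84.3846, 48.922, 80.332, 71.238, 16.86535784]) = [16.86535784, 48.922, 71.238, 80.332, 84.3846]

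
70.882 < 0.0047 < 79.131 False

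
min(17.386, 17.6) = 17.386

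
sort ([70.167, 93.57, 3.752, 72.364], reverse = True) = [93.57, 72.364, 70.167, 3.752]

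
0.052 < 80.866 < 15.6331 False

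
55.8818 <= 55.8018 False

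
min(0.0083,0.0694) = 0.0083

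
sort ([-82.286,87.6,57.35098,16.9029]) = [-82.286,16.9029,57.35098,87.6]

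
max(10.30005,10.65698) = 10.65698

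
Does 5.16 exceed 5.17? No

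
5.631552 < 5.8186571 True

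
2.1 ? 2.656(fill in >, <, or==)<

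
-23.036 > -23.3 True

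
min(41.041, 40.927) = 40.927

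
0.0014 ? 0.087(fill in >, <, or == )<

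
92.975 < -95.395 False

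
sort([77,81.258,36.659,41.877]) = [36.659,41.877,77,81.258]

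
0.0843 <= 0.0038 False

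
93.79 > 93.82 False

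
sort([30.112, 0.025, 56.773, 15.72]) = [0.025, 15.72, 30.112, 56.773]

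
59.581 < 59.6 True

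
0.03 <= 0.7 True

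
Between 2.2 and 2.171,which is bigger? 2.2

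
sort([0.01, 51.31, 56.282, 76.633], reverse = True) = [76.633, 56.282, 51.31, 0.01]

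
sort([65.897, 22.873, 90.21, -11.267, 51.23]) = [-11.267, 22.873, 51.23, 65.897, 90.21]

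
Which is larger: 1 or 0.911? 1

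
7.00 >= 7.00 True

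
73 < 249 True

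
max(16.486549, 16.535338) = 16.535338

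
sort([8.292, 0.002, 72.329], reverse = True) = [72.329, 8.292, 0.002]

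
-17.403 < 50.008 True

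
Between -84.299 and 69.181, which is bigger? 69.181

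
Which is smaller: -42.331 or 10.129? -42.331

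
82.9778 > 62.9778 True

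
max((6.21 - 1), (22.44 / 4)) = 5.61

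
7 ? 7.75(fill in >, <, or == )<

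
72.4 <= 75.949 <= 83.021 True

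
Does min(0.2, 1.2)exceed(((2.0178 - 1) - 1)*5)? Yes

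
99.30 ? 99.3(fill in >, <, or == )==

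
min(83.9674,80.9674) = 80.9674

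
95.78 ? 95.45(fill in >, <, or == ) >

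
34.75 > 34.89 False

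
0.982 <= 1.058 True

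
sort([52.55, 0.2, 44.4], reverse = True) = [52.55, 44.4, 0.2]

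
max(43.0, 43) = 43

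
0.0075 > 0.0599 False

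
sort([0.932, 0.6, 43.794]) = [0.6, 0.932, 43.794]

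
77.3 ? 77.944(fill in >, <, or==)<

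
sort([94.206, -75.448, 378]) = [-75.448, 94.206, 378]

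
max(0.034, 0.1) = 0.1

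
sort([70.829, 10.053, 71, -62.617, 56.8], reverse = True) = [71, 70.829, 56.8, 10.053, -62.617]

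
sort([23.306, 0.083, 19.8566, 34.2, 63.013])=[0.083, 19.8566, 23.306, 34.2, 63.013]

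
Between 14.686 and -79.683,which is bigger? 14.686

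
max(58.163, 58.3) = 58.3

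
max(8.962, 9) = 9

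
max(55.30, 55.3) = 55.3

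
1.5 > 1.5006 False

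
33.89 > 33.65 True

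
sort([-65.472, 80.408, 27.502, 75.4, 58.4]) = [-65.472, 27.502, 58.4, 75.4, 80.408]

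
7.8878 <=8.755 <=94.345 True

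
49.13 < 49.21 True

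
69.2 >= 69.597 False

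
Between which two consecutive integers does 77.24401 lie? 77 and 78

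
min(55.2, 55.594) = 55.2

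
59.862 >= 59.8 True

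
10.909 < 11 True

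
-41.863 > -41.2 False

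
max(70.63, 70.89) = 70.89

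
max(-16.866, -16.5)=-16.5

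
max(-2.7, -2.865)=-2.7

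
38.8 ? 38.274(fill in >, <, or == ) >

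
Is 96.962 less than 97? Yes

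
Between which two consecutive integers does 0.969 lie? 0 and 1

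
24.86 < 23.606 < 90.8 False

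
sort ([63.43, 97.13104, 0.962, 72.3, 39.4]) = [0.962, 39.4, 63.43, 72.3, 97.13104]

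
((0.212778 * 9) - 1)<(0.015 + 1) True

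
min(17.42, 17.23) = 17.23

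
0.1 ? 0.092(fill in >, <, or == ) >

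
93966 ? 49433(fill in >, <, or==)>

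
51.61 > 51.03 True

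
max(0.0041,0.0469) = 0.0469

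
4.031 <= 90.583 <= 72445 True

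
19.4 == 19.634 False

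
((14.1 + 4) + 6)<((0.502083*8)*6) False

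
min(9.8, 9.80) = 9.8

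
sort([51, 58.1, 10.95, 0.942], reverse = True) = [58.1, 51, 10.95, 0.942]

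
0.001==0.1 False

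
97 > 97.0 False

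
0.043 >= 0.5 False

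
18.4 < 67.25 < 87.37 True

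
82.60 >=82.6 True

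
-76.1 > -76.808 True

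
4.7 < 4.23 False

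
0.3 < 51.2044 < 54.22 True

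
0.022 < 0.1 True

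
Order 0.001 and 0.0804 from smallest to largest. 0.001, 0.0804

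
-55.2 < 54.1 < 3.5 False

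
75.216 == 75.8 False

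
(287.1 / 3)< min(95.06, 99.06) False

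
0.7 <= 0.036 False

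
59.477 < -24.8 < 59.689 False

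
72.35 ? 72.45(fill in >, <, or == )<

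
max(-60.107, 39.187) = 39.187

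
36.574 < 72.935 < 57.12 False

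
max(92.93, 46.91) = 92.93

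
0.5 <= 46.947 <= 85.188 True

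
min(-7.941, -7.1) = -7.941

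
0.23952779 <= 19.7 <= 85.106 True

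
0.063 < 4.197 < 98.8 True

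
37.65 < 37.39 False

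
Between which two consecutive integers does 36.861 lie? 36 and 37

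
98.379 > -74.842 True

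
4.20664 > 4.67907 False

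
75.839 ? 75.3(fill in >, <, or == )>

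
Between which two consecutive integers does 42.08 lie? 42 and 43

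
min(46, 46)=46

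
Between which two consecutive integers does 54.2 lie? 54 and 55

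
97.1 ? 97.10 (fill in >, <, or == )==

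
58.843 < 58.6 False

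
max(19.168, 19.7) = 19.7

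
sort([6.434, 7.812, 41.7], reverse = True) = [41.7, 7.812, 6.434]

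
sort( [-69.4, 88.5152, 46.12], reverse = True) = [88.5152, 46.12, -69.4]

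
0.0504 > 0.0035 True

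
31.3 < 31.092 False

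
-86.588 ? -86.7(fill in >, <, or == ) >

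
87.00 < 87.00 False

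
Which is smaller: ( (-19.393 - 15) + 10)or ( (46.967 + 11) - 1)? ( (-19.393 - 15) + 10)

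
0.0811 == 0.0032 False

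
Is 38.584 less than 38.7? Yes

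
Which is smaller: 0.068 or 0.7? 0.068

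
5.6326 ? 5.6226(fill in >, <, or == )>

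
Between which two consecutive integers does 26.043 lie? 26 and 27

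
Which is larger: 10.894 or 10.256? 10.894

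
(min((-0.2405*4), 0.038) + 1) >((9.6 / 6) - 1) False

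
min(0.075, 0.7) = 0.075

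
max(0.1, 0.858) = 0.858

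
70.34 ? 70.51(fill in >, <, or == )<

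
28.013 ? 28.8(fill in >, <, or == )<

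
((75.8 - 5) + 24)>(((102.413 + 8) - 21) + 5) True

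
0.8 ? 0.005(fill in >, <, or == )>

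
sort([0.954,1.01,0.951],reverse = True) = [1.01,0.954,0.951]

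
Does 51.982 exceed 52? No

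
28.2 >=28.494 False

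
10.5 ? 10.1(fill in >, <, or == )>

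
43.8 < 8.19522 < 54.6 False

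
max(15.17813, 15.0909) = 15.17813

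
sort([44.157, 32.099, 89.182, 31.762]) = [31.762, 32.099, 44.157, 89.182]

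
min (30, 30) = 30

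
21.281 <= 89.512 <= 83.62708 False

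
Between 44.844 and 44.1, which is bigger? 44.844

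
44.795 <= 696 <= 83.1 False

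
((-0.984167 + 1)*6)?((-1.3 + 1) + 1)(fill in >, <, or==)<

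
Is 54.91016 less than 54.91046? Yes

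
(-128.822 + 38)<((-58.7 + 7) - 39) True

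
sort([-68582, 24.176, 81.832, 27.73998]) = [-68582, 24.176, 27.73998, 81.832]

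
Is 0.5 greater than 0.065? Yes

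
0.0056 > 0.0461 False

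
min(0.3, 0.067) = 0.067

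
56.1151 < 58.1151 True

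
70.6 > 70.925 False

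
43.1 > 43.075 True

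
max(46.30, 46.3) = 46.3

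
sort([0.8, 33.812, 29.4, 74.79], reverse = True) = [74.79, 33.812, 29.4, 0.8]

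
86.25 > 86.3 False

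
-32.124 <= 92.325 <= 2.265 False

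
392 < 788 True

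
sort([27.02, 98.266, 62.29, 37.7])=[27.02, 37.7, 62.29, 98.266]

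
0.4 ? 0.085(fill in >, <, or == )>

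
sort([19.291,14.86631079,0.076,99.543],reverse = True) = [99.543,19.291,14.86631079,0.076]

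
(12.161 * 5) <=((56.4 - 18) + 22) False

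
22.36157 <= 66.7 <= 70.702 True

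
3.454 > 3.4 True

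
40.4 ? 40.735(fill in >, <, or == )<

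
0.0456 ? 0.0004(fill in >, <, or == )>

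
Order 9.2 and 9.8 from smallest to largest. 9.2,9.8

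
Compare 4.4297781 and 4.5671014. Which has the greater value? 4.5671014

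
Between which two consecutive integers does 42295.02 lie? 42295 and 42296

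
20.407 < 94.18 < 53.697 False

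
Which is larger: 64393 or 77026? 77026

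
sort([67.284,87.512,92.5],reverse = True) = [92.5,87.512,67.284]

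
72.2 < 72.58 True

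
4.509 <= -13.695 False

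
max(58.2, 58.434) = 58.434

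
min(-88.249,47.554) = -88.249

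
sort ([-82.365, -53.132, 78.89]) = [-82.365, -53.132, 78.89]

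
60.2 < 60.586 True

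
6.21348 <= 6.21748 True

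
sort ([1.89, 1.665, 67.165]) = [1.665, 1.89, 67.165]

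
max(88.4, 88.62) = 88.62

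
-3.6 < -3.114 True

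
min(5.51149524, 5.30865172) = 5.30865172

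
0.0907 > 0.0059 True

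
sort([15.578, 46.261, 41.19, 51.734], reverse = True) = [51.734, 46.261, 41.19, 15.578]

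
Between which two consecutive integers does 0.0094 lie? 0 and 1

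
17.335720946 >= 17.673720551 False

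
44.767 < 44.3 False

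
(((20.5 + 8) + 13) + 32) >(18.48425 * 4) False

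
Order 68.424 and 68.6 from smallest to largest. 68.424,68.6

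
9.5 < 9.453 False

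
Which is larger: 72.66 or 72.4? 72.66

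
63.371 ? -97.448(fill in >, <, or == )>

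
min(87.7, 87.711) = 87.7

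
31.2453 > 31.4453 False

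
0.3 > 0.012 True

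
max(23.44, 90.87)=90.87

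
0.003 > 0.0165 False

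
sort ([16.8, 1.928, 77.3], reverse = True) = [77.3, 16.8, 1.928]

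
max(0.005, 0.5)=0.5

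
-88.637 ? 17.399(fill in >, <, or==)<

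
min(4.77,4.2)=4.2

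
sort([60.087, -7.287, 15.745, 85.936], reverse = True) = [85.936, 60.087, 15.745, -7.287]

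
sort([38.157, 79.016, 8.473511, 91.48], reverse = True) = [91.48, 79.016, 38.157, 8.473511]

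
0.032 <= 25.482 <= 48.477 True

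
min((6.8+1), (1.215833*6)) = 7.294998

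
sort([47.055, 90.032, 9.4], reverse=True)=[90.032, 47.055, 9.4]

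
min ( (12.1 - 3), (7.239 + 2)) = 9.1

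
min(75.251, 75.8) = 75.251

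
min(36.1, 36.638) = 36.1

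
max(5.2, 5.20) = 5.20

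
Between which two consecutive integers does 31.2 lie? 31 and 32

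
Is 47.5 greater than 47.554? No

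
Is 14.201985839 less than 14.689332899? Yes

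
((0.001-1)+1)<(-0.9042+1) True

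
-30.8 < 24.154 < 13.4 False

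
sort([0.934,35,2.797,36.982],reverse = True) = [36.982,35,2.797,0.934]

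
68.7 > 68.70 False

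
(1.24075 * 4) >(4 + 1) False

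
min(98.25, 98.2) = 98.2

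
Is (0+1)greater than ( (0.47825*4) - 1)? Yes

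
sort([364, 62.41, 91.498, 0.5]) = [0.5, 62.41, 91.498, 364]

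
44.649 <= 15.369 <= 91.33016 False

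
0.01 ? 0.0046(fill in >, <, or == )>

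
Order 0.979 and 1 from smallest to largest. 0.979, 1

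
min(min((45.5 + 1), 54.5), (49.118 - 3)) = 46.118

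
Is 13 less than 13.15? Yes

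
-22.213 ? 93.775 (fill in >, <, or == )<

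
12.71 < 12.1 False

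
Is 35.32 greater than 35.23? Yes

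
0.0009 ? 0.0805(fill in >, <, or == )<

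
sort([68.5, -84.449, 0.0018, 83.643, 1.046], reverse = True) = [83.643, 68.5, 1.046, 0.0018, -84.449]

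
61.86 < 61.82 False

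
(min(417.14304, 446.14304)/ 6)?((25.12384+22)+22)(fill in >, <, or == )>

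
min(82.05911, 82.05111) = 82.05111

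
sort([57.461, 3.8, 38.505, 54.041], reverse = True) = [57.461, 54.041, 38.505, 3.8]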